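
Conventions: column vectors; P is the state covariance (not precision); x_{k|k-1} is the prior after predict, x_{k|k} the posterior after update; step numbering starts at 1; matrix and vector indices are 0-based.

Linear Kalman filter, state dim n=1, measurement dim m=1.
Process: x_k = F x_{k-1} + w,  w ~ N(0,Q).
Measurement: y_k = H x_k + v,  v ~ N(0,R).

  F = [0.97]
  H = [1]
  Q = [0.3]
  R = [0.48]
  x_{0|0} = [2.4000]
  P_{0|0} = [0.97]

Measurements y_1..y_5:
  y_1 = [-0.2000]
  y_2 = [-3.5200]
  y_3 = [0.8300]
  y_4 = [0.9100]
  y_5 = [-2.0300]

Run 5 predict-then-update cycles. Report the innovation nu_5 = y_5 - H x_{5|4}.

step 1: x^-=[2.3280]  P^-=[1.2127]  S=[1.6927]  K=[0.7164]  nu=[-2.5280]  x^+=[0.5169]  P^+=[0.3439]
step 2: x^-=[0.5014]  P^-=[0.6236]  S=[1.1036]  K=[0.5650]  nu=[-4.0214]  x^+=[-1.7709]  P^+=[0.2712]
step 3: x^-=[-1.7178]  P^-=[0.5552]  S=[1.0352]  K=[0.5363]  nu=[2.5478]  x^+=[-0.3513]  P^+=[0.2574]
step 4: x^-=[-0.3408]  P^-=[0.5422]  S=[1.0222]  K=[0.5304]  nu=[1.2508]  x^+=[0.3227]  P^+=[0.2546]
step 5: x^-=[0.3130]  P^-=[0.5396]  S=[1.0196]  K=[0.5292]  nu=[-2.3430]  x^+=[-0.9269]  P^+=[0.2540]

innov = [-2.3430]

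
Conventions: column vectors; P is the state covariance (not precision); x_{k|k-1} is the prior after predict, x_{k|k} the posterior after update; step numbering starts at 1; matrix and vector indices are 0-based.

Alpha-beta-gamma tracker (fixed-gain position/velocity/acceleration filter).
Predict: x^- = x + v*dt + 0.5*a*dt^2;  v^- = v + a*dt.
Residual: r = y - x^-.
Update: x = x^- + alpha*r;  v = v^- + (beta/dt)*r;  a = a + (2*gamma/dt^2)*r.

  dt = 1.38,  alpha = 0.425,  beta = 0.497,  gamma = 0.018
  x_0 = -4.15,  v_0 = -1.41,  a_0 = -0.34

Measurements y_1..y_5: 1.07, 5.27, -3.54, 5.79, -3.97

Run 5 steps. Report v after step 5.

step 1: x_pred=-6.4195  r=7.4895  x^+=-3.2365  v^+=0.8181  a^+=-0.1984
step 2: x_pred=-2.2964  r=7.5664  x^+=0.9193  v^+=3.2693  a^+=-0.0554
step 3: x_pred=5.3782  r=-8.9182  x^+=1.5880  v^+=-0.0190  a^+=-0.2240
step 4: x_pred=1.3485  r=4.4415  x^+=3.2361  v^+=1.2715  a^+=-0.1400
step 5: x_pred=4.8575  r=-8.8275  x^+=1.1058  v^+=-2.1009  a^+=-0.3069

v_post = -2.1009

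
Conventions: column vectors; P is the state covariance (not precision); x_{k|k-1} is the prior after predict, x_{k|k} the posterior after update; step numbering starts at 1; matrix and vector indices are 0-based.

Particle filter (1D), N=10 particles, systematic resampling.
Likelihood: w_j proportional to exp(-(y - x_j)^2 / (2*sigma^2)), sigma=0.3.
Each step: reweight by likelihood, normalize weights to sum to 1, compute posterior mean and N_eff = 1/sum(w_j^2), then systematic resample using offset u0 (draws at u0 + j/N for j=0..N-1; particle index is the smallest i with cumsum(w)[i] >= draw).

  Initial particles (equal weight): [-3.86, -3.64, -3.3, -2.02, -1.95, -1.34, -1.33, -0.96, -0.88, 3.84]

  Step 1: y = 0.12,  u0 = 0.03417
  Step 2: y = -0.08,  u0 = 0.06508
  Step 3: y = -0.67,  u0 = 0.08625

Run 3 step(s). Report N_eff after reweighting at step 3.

N_eff = 9.9316

step 1: w=[0.0000, 0.0000, 0.0000, 0.0000, 0.0000, 0.0013, 0.0016, 0.2832, 0.7139, 0.0000]  mean=-0.9040  Neff=1.6954  idx=[7, 7, 7, 8, 8, 8, 8, 8, 8, 8]
step 2: w=[0.0563, 0.0563, 0.0563, 0.1187, 0.1187, 0.1187, 0.1187, 0.1187, 0.1187, 0.1187]  mean=-0.8935  Neff=9.2427  idx=[1, 2, 3, 4, 5, 6, 7, 8, 8, 9]
step 3: w=[0.0834, 0.0834, 0.1042, 0.1042, 0.1042, 0.1042, 0.1042, 0.1042, 0.1042, 0.1042]  mean=-0.8933  Neff=9.9316  idx=[1, 2, 3, 4, 5, 6, 6, 7, 8, 9]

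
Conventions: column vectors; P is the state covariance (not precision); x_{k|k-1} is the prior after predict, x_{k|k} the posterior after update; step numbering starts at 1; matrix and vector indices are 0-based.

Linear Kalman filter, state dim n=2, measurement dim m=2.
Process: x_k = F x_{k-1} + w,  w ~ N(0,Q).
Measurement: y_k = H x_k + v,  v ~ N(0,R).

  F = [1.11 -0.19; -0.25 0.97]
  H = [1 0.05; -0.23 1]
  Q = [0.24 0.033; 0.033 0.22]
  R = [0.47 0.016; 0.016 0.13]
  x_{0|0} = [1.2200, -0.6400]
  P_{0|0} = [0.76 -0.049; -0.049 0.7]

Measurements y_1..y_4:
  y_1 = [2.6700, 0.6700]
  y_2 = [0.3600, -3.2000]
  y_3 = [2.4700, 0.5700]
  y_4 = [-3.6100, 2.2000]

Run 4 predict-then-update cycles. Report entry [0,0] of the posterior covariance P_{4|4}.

step 1: x^-=[1.4758, -0.9258]  P^-=[1.2223 -0.3620; -0.3620 0.9499]  S=[1.6585 -0.5755; -0.5755 1.3111]  K=[0.6558 -0.2027; 0.0989 0.8314]  nu=[1.2405, 1.9352]  x^+=[1.8970, 0.8058]  P^+=[0.3023 0.0537; 0.0537 0.1220]
step 2: x^-=[1.9525, 0.3074]  P^-=[0.5942 -0.0130; -0.0130 0.3277]  S=[1.0637 -0.1172; -0.1172 0.4951]  K=[0.5387 -0.1749; 0.0788 0.6865]  nu=[-1.6079, -3.0583]  x^+=[1.6211, -1.9188]  P^+=[0.2483 0.0430; 0.0430 0.1004]
step 3: x^-=[2.1640, -2.2666]  P^-=[0.5314 -0.0061; -0.0061 0.3091]  S=[1.0015 -0.0968; -0.0968 0.4700]  K=[0.5141 -0.1671; 0.0747 0.6760]  nu=[0.4193, 3.3343]  x^+=[1.8224, 0.0188]  P^+=[0.2369 0.0410; 0.0410 0.0985]
step 4: x^-=[2.0193, -0.4374]  P^-=[0.5182 -0.0048; -0.0048 0.3076]  S=[0.9884 -0.0926; -0.0926 0.4672]  K=[0.5086 -0.1646; 0.0739 0.6754]  nu=[-5.6075, 3.1018]  x^+=[-1.3430, 1.2430]  P^+=[0.2344 0.0406; 0.0406 0.0983]

P_post[0,0] = 0.2344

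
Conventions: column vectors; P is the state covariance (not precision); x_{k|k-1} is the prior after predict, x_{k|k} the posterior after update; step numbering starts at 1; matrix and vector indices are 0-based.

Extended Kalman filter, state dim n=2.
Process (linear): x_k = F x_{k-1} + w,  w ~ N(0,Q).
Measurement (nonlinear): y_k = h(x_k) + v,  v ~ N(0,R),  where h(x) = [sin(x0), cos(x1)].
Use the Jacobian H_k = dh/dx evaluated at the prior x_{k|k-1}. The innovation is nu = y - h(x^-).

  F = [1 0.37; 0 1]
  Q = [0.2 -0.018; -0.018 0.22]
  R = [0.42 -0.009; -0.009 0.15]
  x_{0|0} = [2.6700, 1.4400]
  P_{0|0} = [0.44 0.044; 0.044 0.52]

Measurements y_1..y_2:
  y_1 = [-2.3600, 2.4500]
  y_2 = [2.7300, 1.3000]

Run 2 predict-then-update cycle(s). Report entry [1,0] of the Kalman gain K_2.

step 1: x^-=[3.2028, 1.4400]  P^-=[0.7437 0.2184; 0.2184 0.7400]  H_jac=[-0.9981 0.0000; 0.0000 -0.9915]  S=[1.1610 0.2071; 0.2071 0.8774]  K=[-0.6216 -0.1001; -0.0403 -0.8267]  nu=[-2.2988, 2.3196]  x^+=[4.3996, -0.3849]  P^+=[0.2607 0.0095; 0.0095 0.1247]
step 2: x^-=[4.2572, -0.3849]  P^-=[0.4847 0.0376; 0.0376 0.3447]  H_jac=[-0.4396 0.0000; 0.0000 0.3755]  S=[0.5137 -0.0152; -0.0152 0.1986]  K=[-0.4137 0.0395; -0.0129 0.6507]  nu=[3.6282, 0.3732]  x^+=[2.7710, -0.1890]  P^+=[0.3960 0.0257; 0.0257 0.2603]

K[1,0] = -0.0129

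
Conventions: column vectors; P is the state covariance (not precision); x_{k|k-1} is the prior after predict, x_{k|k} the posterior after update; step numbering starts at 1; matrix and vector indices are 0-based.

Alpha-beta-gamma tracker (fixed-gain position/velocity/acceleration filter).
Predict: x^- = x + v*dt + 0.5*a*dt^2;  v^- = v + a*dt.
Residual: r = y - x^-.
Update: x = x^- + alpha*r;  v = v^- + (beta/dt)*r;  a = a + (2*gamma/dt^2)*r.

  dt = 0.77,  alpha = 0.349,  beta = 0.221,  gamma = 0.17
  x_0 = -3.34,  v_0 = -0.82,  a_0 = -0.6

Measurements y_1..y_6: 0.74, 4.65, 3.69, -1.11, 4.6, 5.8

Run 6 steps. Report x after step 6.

x_post = 8.9107

step 1: x_pred=-4.1493  r=4.8893  x^+=-2.4429  v^+=0.1213  a^+=2.2038
step 2: x_pred=-1.6962  r=6.3462  x^+=0.5186  v^+=3.6396  a^+=5.8430
step 3: x_pred=5.0533  r=-1.3633  x^+=4.5775  v^+=7.7475  a^+=5.0612
step 4: x_pred=12.0435  r=-13.1535  x^+=7.4529  v^+=7.8694  a^+=-2.4816
step 5: x_pred=12.7767  r=-8.1767  x^+=9.9230  v^+=3.6117  a^+=-7.1706
step 6: x_pred=10.5783  r=-4.7783  x^+=8.9107  v^+=-3.2811  a^+=-9.9107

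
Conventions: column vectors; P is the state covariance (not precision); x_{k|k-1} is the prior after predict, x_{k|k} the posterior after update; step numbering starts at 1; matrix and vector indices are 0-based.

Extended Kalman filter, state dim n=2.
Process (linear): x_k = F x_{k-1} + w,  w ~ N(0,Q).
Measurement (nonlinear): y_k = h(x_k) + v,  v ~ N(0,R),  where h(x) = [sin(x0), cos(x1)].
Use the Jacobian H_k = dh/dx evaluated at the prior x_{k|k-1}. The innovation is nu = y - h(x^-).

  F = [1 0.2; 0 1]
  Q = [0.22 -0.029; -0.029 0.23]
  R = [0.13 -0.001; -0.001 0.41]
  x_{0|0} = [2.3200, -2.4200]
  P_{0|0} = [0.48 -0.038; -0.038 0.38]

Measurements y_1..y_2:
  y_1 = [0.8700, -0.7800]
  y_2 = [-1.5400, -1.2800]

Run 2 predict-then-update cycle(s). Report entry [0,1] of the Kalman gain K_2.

step 1: x^-=[1.8360, -2.4200]  P^-=[0.7000 0.0090; 0.0090 0.6100]  H_jac=[-0.2621 0.0000; 0.0000 0.6606]  S=[0.1781 -0.0026; -0.0026 0.6762]  K=[-1.0302 0.0049; -0.0047 0.5959]  nu=[-0.0950, -0.0292]  x^+=[1.9338, -2.4370]  P^+=[0.5110 0.0046; 0.0046 0.3699]
step 2: x^-=[1.4464, -2.4370]  P^-=[0.7476 0.0496; 0.0496 0.5999]  H_jac=[0.1241 0.0000; 0.0000 0.6477]  S=[0.1415 0.0030; 0.0030 0.6617]  K=[0.6547 0.0456; 0.0311 0.5871]  nu=[-2.5323, -0.5181]  x^+=[-0.2351, -2.8199]  P^+=[0.6854 0.0278; 0.0278 0.3716]

K[0,1] = 0.0456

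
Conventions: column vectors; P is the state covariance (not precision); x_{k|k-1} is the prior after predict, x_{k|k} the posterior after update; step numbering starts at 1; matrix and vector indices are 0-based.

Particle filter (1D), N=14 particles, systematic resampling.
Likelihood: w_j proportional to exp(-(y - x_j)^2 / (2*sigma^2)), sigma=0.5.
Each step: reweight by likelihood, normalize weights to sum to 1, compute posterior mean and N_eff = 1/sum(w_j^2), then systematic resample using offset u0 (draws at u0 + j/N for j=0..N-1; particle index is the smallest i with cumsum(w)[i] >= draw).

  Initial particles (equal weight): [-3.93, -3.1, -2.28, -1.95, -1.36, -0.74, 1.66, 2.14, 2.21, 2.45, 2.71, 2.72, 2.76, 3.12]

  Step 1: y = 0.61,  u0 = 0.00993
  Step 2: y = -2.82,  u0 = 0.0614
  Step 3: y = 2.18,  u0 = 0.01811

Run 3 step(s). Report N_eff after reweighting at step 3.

step 1: w=[0.0000, 0.0000, 0.0000, 0.0000, 0.0028, 0.1701, 0.7179, 0.0603, 0.0389, 0.0075, 0.0010, 0.0009, 0.0006, 0.0000]  mean=1.3023  Neff=1.8196  idx=[5, 5, 5, 6, 6, 6, 6, 6, 6, 6, 6, 6, 6, 7]
step 2: w=[0.3333, 0.3333, 0.3333, 0.0000, 0.0000, 0.0000, 0.0000, 0.0000, 0.0000, 0.0000, 0.0000, 0.0000, 0.0000, 0.0000]  mean=-0.7400  Neff=3.0000  idx=[0, 0, 0, 0, 1, 1, 1, 1, 1, 2, 2, 2, 2, 2]
step 3: w=[0.0714, 0.0714, 0.0714, 0.0714, 0.0714, 0.0714, 0.0714, 0.0714, 0.0714, 0.0714, 0.0714, 0.0714, 0.0714, 0.0714]  mean=-0.7400  Neff=14.0000  idx=[0, 1, 2, 3, 4, 5, 6, 7, 8, 9, 10, 11, 12, 13]

N_eff = 14.0000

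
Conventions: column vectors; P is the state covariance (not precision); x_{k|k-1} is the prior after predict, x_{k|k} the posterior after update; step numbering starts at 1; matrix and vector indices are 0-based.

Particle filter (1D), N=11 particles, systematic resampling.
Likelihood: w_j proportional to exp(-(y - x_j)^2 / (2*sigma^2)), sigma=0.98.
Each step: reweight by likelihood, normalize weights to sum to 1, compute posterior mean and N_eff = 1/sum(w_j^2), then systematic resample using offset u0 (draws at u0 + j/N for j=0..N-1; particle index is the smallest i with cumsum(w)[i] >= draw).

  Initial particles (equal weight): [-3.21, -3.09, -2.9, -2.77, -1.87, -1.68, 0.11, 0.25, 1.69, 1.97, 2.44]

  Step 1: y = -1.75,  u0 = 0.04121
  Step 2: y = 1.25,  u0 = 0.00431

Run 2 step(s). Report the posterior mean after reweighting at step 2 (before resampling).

post_mean = -0.0359

step 1: w=[0.0806, 0.0960, 0.1228, 0.1423, 0.2427, 0.2439, 0.0404, 0.0305, 0.0005, 0.0002, 0.0000]  mean=-2.1562  Neff=5.8129  idx=[0, 1, 2, 3, 3, 4, 4, 4, 5, 5, 6]
step 2: w=[0.0001, 0.0001, 0.0002, 0.0004, 0.0004, 0.0114, 0.0114, 0.0114, 0.0208, 0.0208, 0.9229]  mean=-0.0359  Neff=1.1723  idx=[5, 10, 10, 10, 10, 10, 10, 10, 10, 10, 10]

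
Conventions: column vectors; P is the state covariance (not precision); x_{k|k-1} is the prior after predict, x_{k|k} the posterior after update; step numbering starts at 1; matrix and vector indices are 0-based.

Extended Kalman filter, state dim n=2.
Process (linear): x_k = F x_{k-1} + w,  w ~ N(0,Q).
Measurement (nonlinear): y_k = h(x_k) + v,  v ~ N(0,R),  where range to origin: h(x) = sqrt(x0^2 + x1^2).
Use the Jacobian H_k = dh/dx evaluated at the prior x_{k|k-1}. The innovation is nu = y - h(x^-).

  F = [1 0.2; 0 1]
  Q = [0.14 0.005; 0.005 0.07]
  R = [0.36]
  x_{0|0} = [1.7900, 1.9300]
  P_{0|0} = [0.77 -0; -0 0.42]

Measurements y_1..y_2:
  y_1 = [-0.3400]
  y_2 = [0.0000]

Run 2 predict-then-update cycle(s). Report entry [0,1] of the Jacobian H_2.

step 1: x^-=[2.1760, 1.9300]  P^-=[0.9268 0.0890; 0.0890 0.4900]  H_jac=[0.7481 0.6636]  S=[1.1828]  K=[0.6361; 0.3312]  nu=[-3.2486]  x^+=[0.1095, 0.8542]  P^+=[0.4482 -0.1602; -0.1602 0.3603]
step 2: x^-=[0.2804, 0.8542]  P^-=[0.5385 -0.0831; -0.0831 0.4303]  H_jac=[0.3119 0.9501]  S=[0.7515]  K=[0.1184; 0.5095]  nu=[-0.8990]  x^+=[0.1739, 0.3961]  P^+=[0.5280 -0.1284; -0.1284 0.2352]

H_jac[0,1] = 0.9501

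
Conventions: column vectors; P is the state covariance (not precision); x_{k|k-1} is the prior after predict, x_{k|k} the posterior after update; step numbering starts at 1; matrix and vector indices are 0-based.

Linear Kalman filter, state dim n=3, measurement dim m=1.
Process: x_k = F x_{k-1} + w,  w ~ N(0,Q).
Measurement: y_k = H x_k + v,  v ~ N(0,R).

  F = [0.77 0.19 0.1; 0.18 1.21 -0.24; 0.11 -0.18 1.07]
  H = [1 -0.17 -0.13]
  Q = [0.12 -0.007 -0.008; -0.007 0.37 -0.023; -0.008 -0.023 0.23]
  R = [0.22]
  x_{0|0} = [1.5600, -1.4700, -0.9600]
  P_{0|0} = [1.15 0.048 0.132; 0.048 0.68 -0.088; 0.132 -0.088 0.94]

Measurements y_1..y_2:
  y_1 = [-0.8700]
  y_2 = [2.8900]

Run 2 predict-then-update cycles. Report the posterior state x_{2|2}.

x_post = [1.1371, -0.6925, -0.4031]

step 1: x^-=[0.8259, -1.2675, -0.5910]  P^-=[0.8668 0.3039 0.2550; 0.3039 1.5176 -0.4807; 0.2550 -0.4807 1.4052]  S=[0.9636]  K=[0.8116; 0.1125; 0.1598]  nu=[-1.9882]  x^+=[-0.7877, -1.4911, -0.9088]  P^+=[0.2322 0.2159 0.1300; 0.2159 1.5054 -0.4980; 0.1300 -0.4980 1.3806]
step 2: x^-=[-0.9807, -1.7279, -0.7907]  P^-=[0.3901 0.4875 0.0987; 0.4875 3.0332 -1.3238; 0.0987 -1.3238 2.0761]  S=[0.4829]  K=[0.6096; 0.2980; 0.1116]  nu=[3.4742]  x^+=[1.1371, -0.6925, -0.4031]  P^+=[0.2106 0.3997 0.0659; 0.3997 2.9903 -1.3398; 0.0659 -1.3398 2.0701]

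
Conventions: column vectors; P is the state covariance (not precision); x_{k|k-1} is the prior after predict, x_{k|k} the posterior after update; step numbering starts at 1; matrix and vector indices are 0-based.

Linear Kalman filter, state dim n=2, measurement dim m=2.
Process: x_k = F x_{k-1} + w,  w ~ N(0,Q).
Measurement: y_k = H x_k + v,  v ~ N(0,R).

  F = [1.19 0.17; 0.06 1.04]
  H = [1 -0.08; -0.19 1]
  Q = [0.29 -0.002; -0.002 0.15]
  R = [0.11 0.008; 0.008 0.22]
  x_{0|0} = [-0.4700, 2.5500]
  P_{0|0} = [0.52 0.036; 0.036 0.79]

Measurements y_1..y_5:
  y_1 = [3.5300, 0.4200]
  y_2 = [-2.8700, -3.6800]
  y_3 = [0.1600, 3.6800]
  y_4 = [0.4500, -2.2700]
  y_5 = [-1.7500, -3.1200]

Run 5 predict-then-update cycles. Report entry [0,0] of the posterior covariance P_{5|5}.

P_post[0,0] = 0.0904

step 1: x^-=[-0.1258, 2.6238]  P^-=[1.0638 0.2197; 0.2197 1.0108]  S=[1.1451 -0.0519; -0.0519 1.1857]  K=[0.9161 0.0550; 0.1586 0.8242]  nu=[3.8657, -2.2277]  x^+=[3.2932, 1.4009]  P^+=[0.1044 0.0392; 0.0392 0.1901]
step 2: x^-=[4.1571, 1.6545]  P^-=[0.4591 0.0880; 0.0880 0.3608]  S=[0.5574 -0.0187; -0.0187 0.5640]  K=[0.8121 0.0284; 0.1268 0.6144]  nu=[-6.8948, -4.5447]  x^+=[-1.5710, -2.0119]  P^+=[0.0920 0.0302; 0.0302 0.1419]
step 3: x^-=[-2.2116, -2.1866]  P^-=[0.4366 0.0674; 0.0674 0.3076]  S=[0.5378 -0.0312; -0.0312 0.5178]  K=[0.8029 0.0182; 0.1129 0.5762]  nu=[2.1966, 5.4464]  x^+=[-0.3487, 1.1995]  P^+=[0.0907 0.0277; 0.0277 0.1329]
step 4: x^-=[-0.2110, 1.2265]  P^-=[0.4334 0.0625; 0.0625 0.2975]  S=[0.5353 -0.0347; -0.0347 0.5094]  K=[0.8013 0.0156; 0.1091 0.5682]  nu=[0.7591, -3.5366]  x^+=[0.3421, -0.7001]  P^+=[0.0904 0.0270; 0.0270 0.1310]
step 5: x^-=[0.2880, -0.7076]  P^-=[0.4328 0.0613; 0.0613 0.2954]  S=[0.5349 -0.0356; -0.0356 0.5077]  K=[0.8010 0.0150; 0.1082 0.5664]  nu=[-2.0946, -2.3577]  x^+=[-1.4251, -2.2697]  P^+=[0.0904 0.0269; 0.0269 0.1306]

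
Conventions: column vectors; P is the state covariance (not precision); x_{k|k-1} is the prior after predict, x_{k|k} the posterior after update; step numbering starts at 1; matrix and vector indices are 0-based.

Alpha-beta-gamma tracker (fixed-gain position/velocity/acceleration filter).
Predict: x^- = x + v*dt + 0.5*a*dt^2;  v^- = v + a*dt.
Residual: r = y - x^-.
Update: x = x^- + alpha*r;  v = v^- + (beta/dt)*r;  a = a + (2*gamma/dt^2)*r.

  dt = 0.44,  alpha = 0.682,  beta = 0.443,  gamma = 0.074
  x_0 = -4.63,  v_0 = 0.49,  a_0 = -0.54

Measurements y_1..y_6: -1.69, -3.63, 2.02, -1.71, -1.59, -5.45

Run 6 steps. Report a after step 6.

a_post = -5.4813

step 1: x_pred=-4.4667  r=2.7767  x^+=-2.5730  v^+=3.0480  a^+=1.5827
step 2: x_pred=-1.0787  r=-2.5513  x^+=-2.8187  v^+=1.1756  a^+=-0.3677
step 3: x_pred=-2.3370  r=4.3570  x^+=0.6345  v^+=5.4005  a^+=2.9630
step 4: x_pred=3.2975  r=-5.0075  x^+=-0.1176  v^+=1.6626  a^+=-0.8651
step 5: x_pred=0.5302  r=-2.1202  x^+=-0.9158  v^+=-0.8527  a^+=-2.4859
step 6: x_pred=-1.5316  r=-3.9184  x^+=-4.2039  v^+=-5.8916  a^+=-5.4813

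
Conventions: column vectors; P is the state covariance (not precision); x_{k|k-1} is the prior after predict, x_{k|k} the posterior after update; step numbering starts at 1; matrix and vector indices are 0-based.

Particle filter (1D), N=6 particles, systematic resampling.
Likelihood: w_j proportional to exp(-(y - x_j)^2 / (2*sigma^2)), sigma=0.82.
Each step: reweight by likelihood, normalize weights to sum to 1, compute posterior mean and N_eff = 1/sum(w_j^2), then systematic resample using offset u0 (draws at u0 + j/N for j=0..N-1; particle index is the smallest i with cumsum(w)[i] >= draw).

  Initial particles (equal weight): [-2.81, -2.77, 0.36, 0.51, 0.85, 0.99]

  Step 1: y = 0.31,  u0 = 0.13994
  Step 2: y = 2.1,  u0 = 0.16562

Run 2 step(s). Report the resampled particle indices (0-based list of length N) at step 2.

step 1: w=[0.0002, 0.0002, 0.2865, 0.2786, 0.2310, 0.2035]  mean=0.6418  Neff=3.9302  idx=[2, 3, 3, 4, 5, 5]
step 2: w=[0.0691, 0.1002, 0.1002, 0.2054, 0.2626, 0.2626]  mean=0.8216  Neff=4.8797  idx=[1, 3, 4, 4, 5, 5]

resampled_idx = [1, 3, 4, 4, 5, 5]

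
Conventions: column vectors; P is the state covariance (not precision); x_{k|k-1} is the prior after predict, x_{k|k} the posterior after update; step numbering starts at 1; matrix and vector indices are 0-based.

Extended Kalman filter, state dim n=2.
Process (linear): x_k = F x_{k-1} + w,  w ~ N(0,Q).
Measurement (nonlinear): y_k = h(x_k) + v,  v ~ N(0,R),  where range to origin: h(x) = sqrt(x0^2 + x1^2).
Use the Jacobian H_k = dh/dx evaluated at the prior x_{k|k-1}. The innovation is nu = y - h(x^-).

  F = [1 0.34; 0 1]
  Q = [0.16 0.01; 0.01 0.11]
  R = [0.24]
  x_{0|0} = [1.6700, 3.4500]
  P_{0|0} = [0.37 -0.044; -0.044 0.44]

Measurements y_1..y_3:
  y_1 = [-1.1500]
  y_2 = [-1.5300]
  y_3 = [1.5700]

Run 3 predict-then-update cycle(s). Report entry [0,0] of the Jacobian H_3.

step 1: x^-=[2.8430, 3.4500]  P^-=[0.5509 0.1156; 0.1156 0.5500]  H_jac=[0.6360 0.7717]  S=[0.9039]  K=[0.4863; 0.5509]  nu=[-5.6205]  x^+=[0.1095, 0.3535]  P^+=[0.3372 -0.1266; -0.1266 0.2756]
step 2: x^-=[0.2297, 0.3535]  P^-=[0.4429 -0.0229; -0.0229 0.3856]  H_jac=[0.5449 0.8385]  S=[0.6218]  K=[0.3573; 0.5001]  nu=[-1.9515]  x^+=[-0.4677, -0.6224]  P^+=[0.3636 -0.1340; -0.1340 0.2302]
step 3: x^-=[-0.6793, -0.6224]  P^-=[0.4591 -0.0457; -0.0457 0.3402]  H_jac=[-0.7373 -0.6756]  S=[0.5993]  K=[-0.5133; -0.3273]  nu=[0.6487]  x^+=[-1.0122, -0.8347]  P^+=[0.3012 -0.1464; -0.1464 0.2760]

H_jac[0,0] = -0.7373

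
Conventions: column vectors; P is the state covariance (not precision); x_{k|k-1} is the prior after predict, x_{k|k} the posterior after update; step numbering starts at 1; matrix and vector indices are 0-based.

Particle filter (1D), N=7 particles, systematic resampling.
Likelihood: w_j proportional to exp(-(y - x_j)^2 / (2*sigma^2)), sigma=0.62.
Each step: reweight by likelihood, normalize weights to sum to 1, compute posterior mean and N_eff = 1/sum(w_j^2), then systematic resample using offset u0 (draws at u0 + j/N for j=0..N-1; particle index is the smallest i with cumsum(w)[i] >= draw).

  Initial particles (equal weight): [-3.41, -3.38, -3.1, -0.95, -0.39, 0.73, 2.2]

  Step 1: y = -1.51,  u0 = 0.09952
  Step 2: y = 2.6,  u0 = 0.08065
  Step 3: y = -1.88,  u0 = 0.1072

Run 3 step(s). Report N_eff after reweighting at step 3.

N_eff = 7.0000

step 1: w=[0.0099, 0.0115, 0.0406, 0.7235, 0.2128, 0.0016, 0.0000]  mean=-0.9679  Neff=1.7523  idx=[3, 3, 3, 3, 3, 4, 4]
step 2: w=[0.0042, 0.0042, 0.0042, 0.0042, 0.0042, 0.4896, 0.4896]  mean=-0.4017  Neff=2.0859  idx=[5, 5, 5, 5, 6, 6, 6]
step 3: w=[0.1429, 0.1429, 0.1429, 0.1429, 0.1429, 0.1429, 0.1429]  mean=-0.3900  Neff=7.0000  idx=[0, 1, 2, 3, 4, 5, 6]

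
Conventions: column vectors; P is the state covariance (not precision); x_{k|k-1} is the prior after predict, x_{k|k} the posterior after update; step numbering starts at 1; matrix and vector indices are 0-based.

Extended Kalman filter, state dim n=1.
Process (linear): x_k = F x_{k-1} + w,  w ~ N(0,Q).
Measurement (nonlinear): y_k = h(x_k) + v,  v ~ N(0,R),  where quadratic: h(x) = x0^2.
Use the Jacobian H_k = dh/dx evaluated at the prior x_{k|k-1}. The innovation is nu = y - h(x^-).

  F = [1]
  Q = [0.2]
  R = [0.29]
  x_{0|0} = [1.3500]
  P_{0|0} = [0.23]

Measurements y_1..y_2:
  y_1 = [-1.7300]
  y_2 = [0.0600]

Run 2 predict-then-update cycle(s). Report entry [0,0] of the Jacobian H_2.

H_jac[0,0] = 0.2913

step 1: x^-=[1.3500]  P^-=[0.4300]  H_jac=[2.7000]  S=[3.4247]  K=[0.3390]  nu=[-3.5525]  x^+=[0.1457]  P^+=[0.0364]
step 2: x^-=[0.1457]  P^-=[0.2364]  H_jac=[0.2913]  S=[0.3101]  K=[0.2221]  nu=[0.0388]  x^+=[0.1543]  P^+=[0.2211]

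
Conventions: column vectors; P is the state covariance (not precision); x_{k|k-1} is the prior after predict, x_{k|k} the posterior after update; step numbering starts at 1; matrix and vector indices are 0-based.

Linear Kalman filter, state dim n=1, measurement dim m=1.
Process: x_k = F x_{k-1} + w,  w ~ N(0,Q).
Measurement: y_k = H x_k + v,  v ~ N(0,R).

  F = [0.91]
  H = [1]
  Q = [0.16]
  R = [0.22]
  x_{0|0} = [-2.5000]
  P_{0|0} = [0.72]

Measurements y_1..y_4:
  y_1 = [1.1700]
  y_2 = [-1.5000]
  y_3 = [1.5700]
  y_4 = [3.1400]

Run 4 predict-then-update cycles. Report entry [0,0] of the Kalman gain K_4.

step 1: x^-=[-2.2750]  P^-=[0.7562]  S=[0.9762]  K=[0.7746]  nu=[3.4450]  x^+=[0.3936]  P^+=[0.1704]
step 2: x^-=[0.3582]  P^-=[0.3011]  S=[0.5211]  K=[0.5778]  nu=[-1.8582]  x^+=[-0.7155]  P^+=[0.1271]
step 3: x^-=[-0.6511]  P^-=[0.2653]  S=[0.4853]  K=[0.5466]  nu=[2.2211]  x^+=[0.5630]  P^+=[0.1203]
step 4: x^-=[0.5124]  P^-=[0.2596]  S=[0.4796]  K=[0.5413]  nu=[2.6276]  x^+=[1.9346]  P^+=[0.1191]

K[0,0] = 0.5413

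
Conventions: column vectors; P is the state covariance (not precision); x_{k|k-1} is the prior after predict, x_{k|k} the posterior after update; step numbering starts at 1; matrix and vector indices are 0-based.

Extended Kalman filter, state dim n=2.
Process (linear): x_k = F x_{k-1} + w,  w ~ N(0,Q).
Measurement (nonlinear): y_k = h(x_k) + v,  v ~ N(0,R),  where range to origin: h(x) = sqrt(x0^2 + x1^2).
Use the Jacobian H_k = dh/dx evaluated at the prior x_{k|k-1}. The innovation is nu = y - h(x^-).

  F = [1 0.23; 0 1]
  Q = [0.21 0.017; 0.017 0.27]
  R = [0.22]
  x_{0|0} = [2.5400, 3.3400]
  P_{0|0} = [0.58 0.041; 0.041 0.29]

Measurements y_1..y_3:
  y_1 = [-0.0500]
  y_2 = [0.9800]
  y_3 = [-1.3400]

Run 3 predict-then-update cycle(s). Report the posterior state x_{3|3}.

x_post = [-0.3782, -0.3785]

step 1: x^-=[3.3082, 3.3400]  P^-=[0.8242 0.1247; 0.1247 0.5600]  H_jac=[0.7037 0.7105]  S=[1.0355]  K=[0.6457; 0.4690]  nu=[-4.7510]  x^+=[0.2406, 1.1120]  P^+=[0.3925 -0.1888; -0.1888 0.3323]
step 2: x^-=[0.4964, 1.1120]  P^-=[0.5332 -0.0954; -0.0954 0.6023]  H_jac=[0.4076 0.9131]  S=[0.7397]  K=[0.1760; 0.6908]  nu=[-0.2377]  x^+=[0.4545, 0.9477]  P^+=[0.5103 -0.1854; -0.1854 0.2492]
step 3: x^-=[0.6725, 0.9477]  P^-=[0.6482 -0.1111; -0.1111 0.5192]  H_jac=[0.5787 0.8155]  S=[0.6776]  K=[0.4199; 0.5301]  nu=[-2.5021]  x^+=[-0.3782, -0.3785]  P^+=[0.5287 -0.2619; -0.2619 0.3288]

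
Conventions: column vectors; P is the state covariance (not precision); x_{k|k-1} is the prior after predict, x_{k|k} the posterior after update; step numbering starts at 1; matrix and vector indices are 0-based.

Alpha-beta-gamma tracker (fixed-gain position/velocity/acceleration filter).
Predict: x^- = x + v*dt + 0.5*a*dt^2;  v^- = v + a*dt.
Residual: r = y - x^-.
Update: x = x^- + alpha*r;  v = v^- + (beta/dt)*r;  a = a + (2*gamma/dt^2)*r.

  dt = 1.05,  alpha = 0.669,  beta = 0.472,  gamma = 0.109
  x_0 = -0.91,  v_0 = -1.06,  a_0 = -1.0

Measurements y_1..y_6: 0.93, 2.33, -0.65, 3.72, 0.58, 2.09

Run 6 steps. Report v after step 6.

step 1: x_pred=-2.5743  r=3.5043  x^+=-0.2299  v^+=-0.5348  a^+=-0.3071
step 2: x_pred=-0.9607  r=3.2907  x^+=1.2408  v^+=0.6220  a^+=0.3436
step 3: x_pred=2.0833  r=-2.7333  x^+=0.2547  v^+=-0.2459  a^+=-0.1969
step 4: x_pred=-0.1120  r=3.8320  x^+=2.4516  v^+=1.2699  a^+=0.5608
step 5: x_pred=4.0942  r=-3.5142  x^+=1.7432  v^+=0.2791  a^+=-0.1340
step 6: x_pred=1.9624  r=0.1276  x^+=2.0477  v^+=0.1957  a^+=-0.1088

v_post = 0.1957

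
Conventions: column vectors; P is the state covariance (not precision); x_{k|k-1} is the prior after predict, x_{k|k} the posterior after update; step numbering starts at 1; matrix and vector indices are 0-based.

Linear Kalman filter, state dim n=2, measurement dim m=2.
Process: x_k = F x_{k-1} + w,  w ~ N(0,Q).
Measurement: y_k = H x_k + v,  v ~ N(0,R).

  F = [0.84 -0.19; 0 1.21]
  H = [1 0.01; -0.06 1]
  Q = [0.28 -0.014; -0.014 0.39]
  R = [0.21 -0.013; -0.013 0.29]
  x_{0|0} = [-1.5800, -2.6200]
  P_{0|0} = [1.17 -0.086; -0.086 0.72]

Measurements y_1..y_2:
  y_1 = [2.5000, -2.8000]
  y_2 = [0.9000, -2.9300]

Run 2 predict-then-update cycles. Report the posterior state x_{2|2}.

x_post = [1.3480, -2.9941]

step 1: x^-=[-0.8294, -3.1702]  P^-=[1.1590 -0.2669; -0.2669 1.4442]  S=[1.3638 -0.3349; -0.3349 1.7704]  K=[0.8402 -0.0311; 0.0182 0.8282]  nu=[3.3611, 0.3204]  x^+=[1.9847, -2.8435]  P^+=[0.1769 -0.0093; -0.0093 0.2394]
step 2: x^-=[2.2074, -3.4407]  P^-=[0.4165 -0.0785; -0.0785 0.7405]  S=[0.6250 -0.1091; -0.1091 1.0414]  K=[0.6598 -0.0303; 0.0113 0.7168]  nu=[-1.2730, 0.6431]  x^+=[1.3480, -2.9941]  P^+=[0.1391 -0.0090; -0.0090 0.2072]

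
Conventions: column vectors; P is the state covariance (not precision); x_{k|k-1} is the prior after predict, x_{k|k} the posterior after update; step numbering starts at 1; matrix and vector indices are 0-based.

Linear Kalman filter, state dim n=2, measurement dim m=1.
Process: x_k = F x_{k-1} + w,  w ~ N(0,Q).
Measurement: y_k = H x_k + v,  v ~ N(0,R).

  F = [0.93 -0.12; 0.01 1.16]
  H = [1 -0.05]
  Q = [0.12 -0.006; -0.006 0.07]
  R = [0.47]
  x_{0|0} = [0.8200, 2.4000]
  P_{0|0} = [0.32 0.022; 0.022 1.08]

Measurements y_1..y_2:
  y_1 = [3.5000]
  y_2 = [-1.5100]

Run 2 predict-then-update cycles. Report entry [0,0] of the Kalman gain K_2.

step 1: x^-=[0.4746, 2.7922]  P^-=[0.4074 -0.1297; -0.1297 1.5238]  S=[0.8942]  K=[0.4629; -0.2302]  nu=[3.1650]  x^+=[1.9396, 2.0636]  P^+=[0.2158 -0.0344; -0.0344 1.4764]
step 2: x^-=[1.5562, 2.4132]  P^-=[0.3356 -0.2466; -0.2466 2.0559]  S=[0.8354]  K=[0.4165; -0.4182]  nu=[-2.9455]  x^+=[0.3294, 3.6449]  P^+=[0.1907 -0.1011; -0.1011 1.9098]

K[0,0] = 0.4165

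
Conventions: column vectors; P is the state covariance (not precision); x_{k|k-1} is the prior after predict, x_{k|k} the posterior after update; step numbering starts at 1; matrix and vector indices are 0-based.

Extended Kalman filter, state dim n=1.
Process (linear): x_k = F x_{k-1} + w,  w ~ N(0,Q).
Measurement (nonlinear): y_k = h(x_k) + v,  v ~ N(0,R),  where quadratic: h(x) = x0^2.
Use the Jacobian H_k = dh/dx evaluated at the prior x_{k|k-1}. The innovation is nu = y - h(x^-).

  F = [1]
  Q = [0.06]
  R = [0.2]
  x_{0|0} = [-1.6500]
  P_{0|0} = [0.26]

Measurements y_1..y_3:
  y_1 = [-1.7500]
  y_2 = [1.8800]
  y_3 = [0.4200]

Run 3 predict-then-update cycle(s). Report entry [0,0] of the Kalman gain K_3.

K[0,0] = -0.3855

step 1: x^-=[-1.6500]  P^-=[0.3200]  H_jac=[-3.3000]  S=[3.6848]  K=[-0.2866]  nu=[-4.4725]  x^+=[-0.3683]  P^+=[0.0174]
step 2: x^-=[-0.3683]  P^-=[0.0774]  H_jac=[-0.7365]  S=[0.2420]  K=[-0.2355]  nu=[1.7444]  x^+=[-0.7791]  P^+=[0.0639]
step 3: x^-=[-0.7791]  P^-=[0.1239]  H_jac=[-1.5581]  S=[0.5009]  K=[-0.3855]  nu=[-0.1869]  x^+=[-0.7070]  P^+=[0.0495]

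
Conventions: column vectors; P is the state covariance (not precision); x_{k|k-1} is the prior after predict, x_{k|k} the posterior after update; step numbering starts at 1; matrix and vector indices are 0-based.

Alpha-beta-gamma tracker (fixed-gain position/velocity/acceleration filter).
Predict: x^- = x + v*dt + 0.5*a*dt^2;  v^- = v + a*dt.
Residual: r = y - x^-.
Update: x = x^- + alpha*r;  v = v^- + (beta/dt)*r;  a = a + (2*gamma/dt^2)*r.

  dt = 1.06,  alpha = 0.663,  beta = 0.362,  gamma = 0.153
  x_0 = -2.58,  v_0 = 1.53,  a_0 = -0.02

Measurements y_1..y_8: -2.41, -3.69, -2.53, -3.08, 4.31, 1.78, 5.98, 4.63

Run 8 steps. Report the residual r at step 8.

step 1: x_pred=-0.9694  r=-1.4406  x^+=-1.9245  v^+=1.0168  a^+=-0.4123
step 2: x_pred=-1.0783  r=-2.6117  x^+=-2.8099  v^+=-0.3121  a^+=-1.1236
step 3: x_pred=-3.7720  r=1.2420  x^+=-2.9485  v^+=-1.0790  a^+=-0.7853
step 4: x_pred=-4.5335  r=1.4535  x^+=-3.5698  v^+=-1.4151  a^+=-0.3895
step 5: x_pred=-5.2886  r=9.5986  x^+=1.0753  v^+=1.4501  a^+=2.2246
step 6: x_pred=3.8621  r=-2.0821  x^+=2.4817  v^+=3.0971  a^+=1.6575
step 7: x_pred=6.6958  r=-0.7158  x^+=6.2212  v^+=4.6096  a^+=1.4626
step 8: x_pred=11.9291  r=-7.2991  x^+=7.0898  v^+=3.6673  a^+=-0.5252

resid = -7.2991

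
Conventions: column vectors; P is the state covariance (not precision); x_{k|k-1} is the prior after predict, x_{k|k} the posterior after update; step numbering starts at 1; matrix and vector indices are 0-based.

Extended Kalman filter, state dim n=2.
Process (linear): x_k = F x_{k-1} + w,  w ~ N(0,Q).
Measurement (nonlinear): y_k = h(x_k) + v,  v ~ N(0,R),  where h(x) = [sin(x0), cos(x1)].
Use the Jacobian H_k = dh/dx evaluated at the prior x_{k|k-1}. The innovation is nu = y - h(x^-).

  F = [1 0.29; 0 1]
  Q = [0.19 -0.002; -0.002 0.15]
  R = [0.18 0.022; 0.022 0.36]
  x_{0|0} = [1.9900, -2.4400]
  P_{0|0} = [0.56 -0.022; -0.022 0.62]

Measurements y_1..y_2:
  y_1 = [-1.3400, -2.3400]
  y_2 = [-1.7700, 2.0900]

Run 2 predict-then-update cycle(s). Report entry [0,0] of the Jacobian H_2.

H_jac[0,0] = -0.4008

step 1: x^-=[1.2824, -2.4400]  P^-=[0.7894 0.1558; 0.1558 0.7700]  H_jac=[0.2844 0.0000; 0.0000 0.6454]  S=[0.2439 0.0506; 0.0506 0.6808]  K=[0.9040 0.0805; 0.0307 0.7277]  nu=[-2.2987, -1.5762]  x^+=[-0.9225, -3.6576]  P^+=[0.5783 0.0757; 0.0757 0.4070]
step 2: x^-=[-1.9832, -3.6576]  P^-=[0.8465 0.1917; 0.1917 0.5570]  H_jac=[-0.4008 0.0000; 0.0000 -0.4935]  S=[0.3160 0.0599; 0.0599 0.4956]  K=[-1.0619 -0.0625; -0.1413 -0.5374]  nu=[-0.8538, 2.9598]  x^+=[-1.2616, -5.1277]  P^+=[0.4803 0.0930; 0.0930 0.3984]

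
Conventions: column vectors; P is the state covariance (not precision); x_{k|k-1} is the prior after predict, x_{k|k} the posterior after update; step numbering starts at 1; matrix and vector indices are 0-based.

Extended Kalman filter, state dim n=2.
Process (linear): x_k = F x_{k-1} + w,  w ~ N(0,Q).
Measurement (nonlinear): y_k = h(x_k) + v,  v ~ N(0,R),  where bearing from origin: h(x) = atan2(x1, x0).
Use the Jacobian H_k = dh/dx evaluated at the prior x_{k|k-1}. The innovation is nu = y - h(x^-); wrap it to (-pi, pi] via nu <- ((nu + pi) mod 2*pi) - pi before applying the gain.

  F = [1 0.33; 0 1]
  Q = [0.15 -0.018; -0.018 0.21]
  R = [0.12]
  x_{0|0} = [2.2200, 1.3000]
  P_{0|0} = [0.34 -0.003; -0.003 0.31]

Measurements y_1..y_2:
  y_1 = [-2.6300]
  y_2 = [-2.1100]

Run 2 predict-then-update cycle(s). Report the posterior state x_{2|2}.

x_post = [1.7818, -3.0485]

step 1: x^-=[2.6490, 1.3000]  P^-=[0.5218 0.0813; 0.0813 0.5200]  H_jac=[-0.1493 0.3042]  S=[0.1724]  K=[-0.3084; 0.8474]  nu=[-3.0862]  x^+=[3.6009, -1.3151]  P^+=[0.5054 0.1264; 0.1264 0.3962]
step 2: x^-=[3.1669, -1.3151]  P^-=[0.7819 0.2391; 0.2391 0.6062]  H_jac=[0.1118 0.2693]  S=[0.1882]  K=[0.8070; 1.0099]  nu=[-1.7164]  x^+=[1.7818, -3.0485]  P^+=[0.6594 0.0858; 0.0858 0.4143]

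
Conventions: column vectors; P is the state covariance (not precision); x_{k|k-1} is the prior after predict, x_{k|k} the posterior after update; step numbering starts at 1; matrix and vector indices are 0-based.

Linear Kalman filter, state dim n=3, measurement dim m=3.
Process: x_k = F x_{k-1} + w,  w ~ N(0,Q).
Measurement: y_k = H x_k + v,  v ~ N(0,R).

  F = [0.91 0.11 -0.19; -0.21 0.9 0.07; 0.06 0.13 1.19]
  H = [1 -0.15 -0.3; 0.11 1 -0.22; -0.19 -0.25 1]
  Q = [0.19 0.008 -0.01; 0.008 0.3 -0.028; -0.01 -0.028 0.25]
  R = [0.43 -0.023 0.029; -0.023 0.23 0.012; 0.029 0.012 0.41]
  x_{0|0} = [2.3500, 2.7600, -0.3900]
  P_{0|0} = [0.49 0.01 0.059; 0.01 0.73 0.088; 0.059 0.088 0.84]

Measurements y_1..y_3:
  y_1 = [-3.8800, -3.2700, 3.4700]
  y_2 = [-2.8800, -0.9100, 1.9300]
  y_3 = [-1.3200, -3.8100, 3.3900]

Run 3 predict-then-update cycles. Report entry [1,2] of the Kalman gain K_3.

K[1,2] = 0.0588

step 1: x^-=[2.5162, 1.9632, 0.0357]  P^-=[0.6128 -0.0248 -0.0889; -0.0248 0.9226 0.2020; -0.0889 0.2020 1.4894]  S=[1.2766 -0.0515 -0.6033; -0.0515 1.1420 -0.3541; -0.6033 -0.3541 1.9096]  K=[0.5505 0.1070 0.0895; -0.0934 0.7950 0.1054; -0.0807 0.1127 0.7577]  nu=[-6.0910, -5.5021, 4.4032]  x^+=[-1.0314, -1.3778, 3.2439]  P^+=[0.2699 0.0069 0.1069; 0.0069 0.2083 0.1034; 0.1069 0.1034 0.3559]
step 2: x^-=[-1.7065, -0.7964, 3.6192]  P^-=[0.3890 -0.0281 0.0537; -0.0281 0.4896 0.1082; 0.0537 0.1082 0.8058]  S=[0.8885 -0.0705 -0.2135; -0.0705 0.7070 -0.1674; -0.2135 -0.1674 1.1833]  K=[0.4489 0.0677 0.0794; -0.0809 0.6635 0.0718; -0.0706 0.0563 0.6447]  nu=[-0.2072, 0.8703, -2.2126]  x^+=[-1.9162, -0.3610, 2.2563]  P^+=[0.2206 0.0014 0.0886; 0.0014 0.1724 0.0784; 0.0886 0.0784 0.2994]
step 3: x^-=[-2.2121, 0.2354, 2.5231]  P^-=[0.3519 -0.0235 0.0403; -0.0235 0.4576 0.0773; 0.0403 0.0773 0.7147]  S=[0.8464 -0.0597 -0.1931; -0.0597 0.6853 -0.1742; -0.1931 -0.1742 1.1098]  K=[0.4250 0.0628 0.0652; -0.0772 0.6473 0.0588; -0.0770 0.0388 0.6124]  nu=[1.6844, -3.2470, 0.5054]  x^+=[-1.6673, -1.9668, 2.5771]  P^+=[0.2069 0.0001 0.0791; 0.0001 0.1671 0.0714; 0.0791 0.0714 0.2822]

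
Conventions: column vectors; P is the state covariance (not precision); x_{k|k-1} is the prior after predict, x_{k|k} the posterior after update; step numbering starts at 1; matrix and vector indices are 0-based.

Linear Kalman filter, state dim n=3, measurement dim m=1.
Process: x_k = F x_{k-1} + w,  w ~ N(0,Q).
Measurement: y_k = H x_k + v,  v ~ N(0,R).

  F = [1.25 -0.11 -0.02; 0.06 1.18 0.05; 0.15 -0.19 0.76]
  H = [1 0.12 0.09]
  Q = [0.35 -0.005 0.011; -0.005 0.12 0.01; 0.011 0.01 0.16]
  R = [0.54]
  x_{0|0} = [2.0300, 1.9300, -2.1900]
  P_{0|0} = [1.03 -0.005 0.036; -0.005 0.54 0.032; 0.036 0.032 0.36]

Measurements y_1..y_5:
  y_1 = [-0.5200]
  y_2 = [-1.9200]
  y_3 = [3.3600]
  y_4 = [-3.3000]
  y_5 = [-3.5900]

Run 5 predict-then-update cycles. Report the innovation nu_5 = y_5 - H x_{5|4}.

step 1: x^-=[2.3690, 2.2897, -1.7266]  P^-=[1.9658 -0.0043 0.2427; -0.0043 0.8798 -0.0586; 0.2427 -0.0586 0.4099]  S=[2.5632]  K=[0.7753; 0.0375; 0.1064]  nu=[-3.0084]  x^+=[0.0367, 2.1770, -2.0465]  P^+=[0.4253 -0.0787 0.0314; -0.0787 0.8762 -0.0689; 0.0314 -0.0689 0.3809]
step 2: x^-=[-0.1526, 2.4687, -1.9635]  P^-=[1.0450 -0.1989 0.1585; -0.1989 1.3234 -0.2406; 0.1585 -0.2406 0.4527]  S=[1.5833]  K=[0.6539; -0.0390; 0.1076]  nu=[-1.8869]  x^+=[-1.3865, 2.5423, -2.1665]  P^+=[0.3679 -0.1585 0.0471; -0.1585 1.3210 -0.2340; 0.0471 -0.2340 0.4344]
step 3: x^-=[-1.9695, 2.8084, -2.3376]  P^-=[0.9812 -0.3724 0.2045; -0.3724 1.9120 -0.4977; 0.2045 -0.4977 0.5542]  S=[1.4899]  K=[0.6409; -0.1260; 0.1307]  nu=[5.2029]  x^+=[1.3652, 2.1528, -1.6578]  P^+=[0.3692 -0.2521 0.0797; -0.2521 1.8884 -0.4732; 0.0797 -0.4732 0.5288]
step 4: x^-=[1.5028, 2.5394, -1.4642]  P^-=[1.0131 -0.5744 0.2889; -0.5744 2.6609 -0.8473; 0.2889 -0.8473 0.7111]  S=[1.4931]  K=[0.6498; -0.2219; 0.1683]  nu=[-4.9758]  x^+=[-1.7305, 3.6436, -2.3016]  P^+=[0.3827 -0.3591 0.1257; -0.3591 2.5874 -0.7915; 0.1257 -0.7915 0.6688]
step 5: x^-=[-2.5179, 4.0806, -2.7011]  P^-=[1.0685 -0.8094 0.4000; -0.8094 3.5823 -1.2964; 0.4000 -1.2964 0.9260]  S=[1.5173]  K=[0.6639; -0.3270; 0.2161]  nu=[-1.3187]  x^+=[-3.3934, 4.5118, -2.9860]  P^+=[0.3997 -0.4800 0.1824; -0.4800 3.4200 -1.1892; 0.1824 -1.1892 0.8552]

innov = [-1.3187]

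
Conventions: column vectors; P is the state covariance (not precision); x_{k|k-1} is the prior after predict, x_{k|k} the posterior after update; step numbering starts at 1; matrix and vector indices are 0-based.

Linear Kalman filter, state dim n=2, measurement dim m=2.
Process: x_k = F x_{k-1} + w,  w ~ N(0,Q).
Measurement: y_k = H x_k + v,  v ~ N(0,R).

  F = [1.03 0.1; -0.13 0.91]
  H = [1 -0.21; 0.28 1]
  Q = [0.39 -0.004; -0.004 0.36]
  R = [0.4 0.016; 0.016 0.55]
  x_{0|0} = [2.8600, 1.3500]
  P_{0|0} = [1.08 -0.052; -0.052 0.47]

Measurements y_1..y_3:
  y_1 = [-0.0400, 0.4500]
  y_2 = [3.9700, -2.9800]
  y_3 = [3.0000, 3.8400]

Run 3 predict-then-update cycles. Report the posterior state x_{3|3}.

step 1: x^-=[3.0808, 0.8567]  P^-=[1.5298 -0.1539; -0.1539 0.7798]  S=[2.0288 0.1357; 0.1357 1.3635]  K=[0.7616 0.1255; -0.1940 0.5596]  nu=[-2.9409, -1.2693]  x^+=[0.6819, 0.7170]  P^+=[0.3057 -0.0044; -0.0044 0.3059]
step 2: x^-=[0.7740, 0.5638]  P^-=[0.7165 -0.0212; -0.0212 0.6195]  S=[1.1527 0.0666; 0.0666 1.2138]  K=[0.6188 0.1139; -0.1609 0.5143]  nu=[3.3144, -3.7605]  x^+=[2.3969, -1.9038]  P^+=[0.2499 0.0026; 0.0026 0.2796]
step 3: x^-=[2.2784, -2.0440]  P^-=[0.6584 -0.0096; -0.0096 0.5951]  S=[1.0887 0.0663; 0.0663 1.1914]  K=[0.5997 0.1133; -0.1545 0.5059]  nu=[0.2924, 5.2461]  x^+=[3.0480, 0.5647]  P^+=[0.2425 0.0040; 0.0040 0.2746]

x_post = [3.0480, 0.5647]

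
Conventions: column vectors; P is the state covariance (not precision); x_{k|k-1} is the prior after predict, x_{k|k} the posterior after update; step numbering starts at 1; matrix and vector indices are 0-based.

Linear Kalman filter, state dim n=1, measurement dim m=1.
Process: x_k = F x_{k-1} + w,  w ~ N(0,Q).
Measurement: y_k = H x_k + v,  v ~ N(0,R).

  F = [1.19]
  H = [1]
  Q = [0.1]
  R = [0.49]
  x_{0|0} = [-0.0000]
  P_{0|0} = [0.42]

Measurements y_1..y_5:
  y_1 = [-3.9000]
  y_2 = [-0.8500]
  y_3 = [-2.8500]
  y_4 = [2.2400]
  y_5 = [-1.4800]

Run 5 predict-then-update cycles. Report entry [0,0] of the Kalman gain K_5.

K[0,0] = 0.4648

step 1: x^-=[0.0000]  P^-=[0.6948]  S=[1.1848]  K=[0.5864]  nu=[-3.9000]  x^+=[-2.2870]  P^+=[0.2873]
step 2: x^-=[-2.7216]  P^-=[0.5069]  S=[0.9969]  K=[0.5085]  nu=[1.8716]  x^+=[-1.7699]  P^+=[0.2492]
step 3: x^-=[-2.1062]  P^-=[0.4528]  S=[0.9428]  K=[0.4803]  nu=[-0.7438]  x^+=[-2.4634]  P^+=[0.2353]
step 4: x^-=[-2.9315]  P^-=[0.4333]  S=[0.9233]  K=[0.4693]  nu=[5.1715]  x^+=[-0.5046]  P^+=[0.2299]
step 5: x^-=[-0.6005]  P^-=[0.4256]  S=[0.9156]  K=[0.4648]  nu=[-0.8795]  x^+=[-1.0093]  P^+=[0.2278]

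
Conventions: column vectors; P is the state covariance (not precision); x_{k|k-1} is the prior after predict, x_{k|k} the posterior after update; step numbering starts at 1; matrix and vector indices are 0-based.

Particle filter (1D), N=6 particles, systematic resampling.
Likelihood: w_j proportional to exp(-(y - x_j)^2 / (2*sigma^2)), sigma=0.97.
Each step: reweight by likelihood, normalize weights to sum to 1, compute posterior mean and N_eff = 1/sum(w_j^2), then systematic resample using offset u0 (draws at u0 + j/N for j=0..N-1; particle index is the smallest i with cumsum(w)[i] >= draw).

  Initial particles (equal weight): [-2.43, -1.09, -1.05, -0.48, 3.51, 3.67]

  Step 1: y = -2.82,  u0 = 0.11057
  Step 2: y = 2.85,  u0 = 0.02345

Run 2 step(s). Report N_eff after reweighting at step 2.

N_eff = 1.9965

step 1: w=[0.6733, 0.1488, 0.1381, 0.0398, 0.0000, 0.0000]  mean=-1.9624  Neff=2.0156  idx=[0, 0, 0, 0, 1, 2]
step 2: w=[0.0006, 0.0006, 0.0006, 0.0006, 0.4573, 0.5402]  mean=-1.0718  Neff=1.9965  idx=[4, 4, 4, 5, 5, 5]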